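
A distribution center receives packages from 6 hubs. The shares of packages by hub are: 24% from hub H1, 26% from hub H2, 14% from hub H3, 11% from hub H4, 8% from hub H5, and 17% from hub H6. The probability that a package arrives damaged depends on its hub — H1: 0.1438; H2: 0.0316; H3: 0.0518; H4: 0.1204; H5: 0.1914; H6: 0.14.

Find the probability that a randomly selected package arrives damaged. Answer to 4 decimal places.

By the law of total probability,
P(D) = P(D|H1)·P(H1) + P(D|H2)·P(H2) + P(D|H3)·P(H3) + P(D|H4)·P(H4) + P(D|H5)·P(H5) + P(D|H6)·P(H6)
      = 0.1438·0.24 + 0.0316·0.26 + 0.0518·0.14 + 0.1204·0.11 + 0.1914·0.08 + 0.14·0.17
      = 0.034512 + 0.008216 + 0.007252 + 0.013244 + 0.015312 + 0.0238 = 0.102336

0.1023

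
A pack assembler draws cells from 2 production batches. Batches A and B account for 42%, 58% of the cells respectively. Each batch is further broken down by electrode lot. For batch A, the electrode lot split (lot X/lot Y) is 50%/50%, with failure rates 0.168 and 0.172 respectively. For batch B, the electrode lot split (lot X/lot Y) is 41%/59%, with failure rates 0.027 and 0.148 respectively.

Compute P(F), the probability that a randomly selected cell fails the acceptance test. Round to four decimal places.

P(F|A) = 0.5·0.168 + 0.5·0.172 = 0.084 + 0.086 = 0.17
P(F|B) = 0.41·0.027 + 0.59·0.148 = 0.01107 + 0.08732 = 0.09839
Then overall,
P(F) = 0.42·0.17 + 0.58·0.09839
      = 0.0714 + 0.0570662 = 0.1284662

0.1285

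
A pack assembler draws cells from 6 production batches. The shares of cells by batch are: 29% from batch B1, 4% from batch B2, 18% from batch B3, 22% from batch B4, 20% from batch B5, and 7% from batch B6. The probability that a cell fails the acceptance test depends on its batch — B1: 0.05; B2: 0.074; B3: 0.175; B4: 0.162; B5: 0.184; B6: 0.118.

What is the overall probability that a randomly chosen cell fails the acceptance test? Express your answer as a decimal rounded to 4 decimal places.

0.1297

P(F) = P(F|B1)·P(B1) + P(F|B2)·P(B2) + P(F|B3)·P(B3) + P(F|B4)·P(B4) + P(F|B5)·P(B5) + P(F|B6)·P(B6)
      = 0.05·0.29 + 0.074·0.04 + 0.175·0.18 + 0.162·0.22 + 0.184·0.2 + 0.118·0.07
      = 0.0145 + 0.00296 + 0.0315 + 0.03564 + 0.0368 + 0.00826 = 0.12966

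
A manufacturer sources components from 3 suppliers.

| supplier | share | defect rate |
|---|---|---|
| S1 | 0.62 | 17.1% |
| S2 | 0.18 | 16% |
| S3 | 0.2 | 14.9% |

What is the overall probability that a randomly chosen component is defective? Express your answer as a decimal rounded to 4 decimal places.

P(D) = P(D|S1)·P(S1) + P(D|S2)·P(S2) + P(D|S3)·P(S3)
      = 0.171·0.62 + 0.16·0.18 + 0.149·0.2
      = 0.10602 + 0.0288 + 0.0298 = 0.16462

P(D) ≈ 0.1646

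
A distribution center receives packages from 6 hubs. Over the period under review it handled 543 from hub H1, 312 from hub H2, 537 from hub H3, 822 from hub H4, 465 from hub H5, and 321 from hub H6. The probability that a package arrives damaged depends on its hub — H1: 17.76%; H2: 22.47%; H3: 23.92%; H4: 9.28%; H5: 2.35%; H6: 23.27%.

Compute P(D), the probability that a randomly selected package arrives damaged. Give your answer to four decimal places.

Total: 543 + 312 + 537 + 822 + 465 + 321 = 3000.
P(H1) = 543/3000 = 0.181. P(H2) = 312/3000 = 0.104. P(H3) = 537/3000 = 0.179. P(H4) = 822/3000 = 0.274. P(H5) = 465/3000 = 0.155. P(H6) = 321/3000 = 0.107.
P(D) = P(D|H1)·P(H1) + P(D|H2)·P(H2) + P(D|H3)·P(H3) + P(D|H4)·P(H4) + P(D|H5)·P(H5) + P(D|H6)·P(H6)
      = 0.1776·0.181 + 0.2247·0.104 + 0.2392·0.179 + 0.0928·0.274 + 0.0235·0.155 + 0.2327·0.107
      = 0.0321456 + 0.0233688 + 0.0428168 + 0.0254272 + 0.0036425 + 0.0248989 = 0.1522998

0.1523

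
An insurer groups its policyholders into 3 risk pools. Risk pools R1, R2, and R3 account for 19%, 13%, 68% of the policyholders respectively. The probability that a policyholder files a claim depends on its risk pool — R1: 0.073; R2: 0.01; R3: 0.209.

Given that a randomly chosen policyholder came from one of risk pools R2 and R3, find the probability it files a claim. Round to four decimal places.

P(C|S) ≈ 0.1771

Let S = {R2, R3}.
P(S) = 0.13 + 0.68 = 0.81.
P(C ∩ S) = 0.01·0.13 + 0.209·0.68 = 0.0013 + 0.14212 = 0.14342.
P(C | S) = 0.14342 / 0.81 = 0.177062…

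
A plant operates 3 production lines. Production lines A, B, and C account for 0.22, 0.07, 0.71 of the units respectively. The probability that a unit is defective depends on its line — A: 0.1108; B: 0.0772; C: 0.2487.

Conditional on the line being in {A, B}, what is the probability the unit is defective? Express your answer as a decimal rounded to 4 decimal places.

0.1027

Let S = {A, B}.
P(S) = 0.22 + 0.07 = 0.29.
P(D ∩ S) = 0.1108·0.22 + 0.0772·0.07 = 0.024376 + 0.005404 = 0.02978.
P(D | S) = 0.02978 / 0.29 = 0.102690…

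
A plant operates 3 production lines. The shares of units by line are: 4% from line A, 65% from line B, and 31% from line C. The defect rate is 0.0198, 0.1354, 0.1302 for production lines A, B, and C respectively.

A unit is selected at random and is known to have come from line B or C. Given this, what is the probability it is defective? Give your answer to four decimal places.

0.1337

Let S = {B, C}.
P(S) = 0.65 + 0.31 = 0.96.
P(D ∩ S) = 0.1354·0.65 + 0.1302·0.31 = 0.08801 + 0.040362 = 0.128372.
P(D | S) = 0.128372 / 0.96 = 0.133721…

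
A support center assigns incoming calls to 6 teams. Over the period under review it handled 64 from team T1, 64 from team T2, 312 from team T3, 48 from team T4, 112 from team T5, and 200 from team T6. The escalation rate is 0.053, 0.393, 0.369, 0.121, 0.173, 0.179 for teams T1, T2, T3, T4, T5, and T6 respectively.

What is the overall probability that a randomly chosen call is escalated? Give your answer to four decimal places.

0.2558

Total: 64 + 64 + 312 + 48 + 112 + 200 = 800.
P(T1) = 64/800 = 0.08. P(T2) = 64/800 = 0.08. P(T3) = 312/800 = 0.39. P(T4) = 48/800 = 0.06. P(T5) = 112/800 = 0.14. P(T6) = 200/800 = 0.25.
P(E) = P(E|T1)·P(T1) + P(E|T2)·P(T2) + P(E|T3)·P(T3) + P(E|T4)·P(T4) + P(E|T5)·P(T5) + P(E|T6)·P(T6)
      = 0.053·0.08 + 0.393·0.08 + 0.369·0.39 + 0.121·0.06 + 0.173·0.14 + 0.179·0.25
      = 0.00424 + 0.03144 + 0.14391 + 0.00726 + 0.02422 + 0.04475 = 0.25582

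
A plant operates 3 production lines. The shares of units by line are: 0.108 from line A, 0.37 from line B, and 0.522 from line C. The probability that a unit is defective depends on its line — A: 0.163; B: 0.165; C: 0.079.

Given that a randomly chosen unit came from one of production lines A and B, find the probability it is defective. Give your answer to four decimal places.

Let S = {A, B}.
P(S) = 0.108 + 0.37 = 0.478.
P(D ∩ S) = 0.163·0.108 + 0.165·0.37 = 0.017604 + 0.06105 = 0.078654.
P(D | S) = 0.078654 / 0.478 = 0.164548…

0.1645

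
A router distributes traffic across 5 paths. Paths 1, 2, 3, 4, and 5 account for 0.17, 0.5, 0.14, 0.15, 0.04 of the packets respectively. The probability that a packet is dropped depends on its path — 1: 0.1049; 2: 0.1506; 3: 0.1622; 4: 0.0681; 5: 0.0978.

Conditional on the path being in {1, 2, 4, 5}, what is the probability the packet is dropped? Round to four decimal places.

Let S = {1, 2, 4, 5}.
P(S) = 0.17 + 0.5 + 0.15 + 0.04 = 0.86.
P(L ∩ S) = 0.1049·0.17 + 0.1506·0.5 + 0.0681·0.15 + 0.0978·0.04 = 0.017833 + 0.0753 + 0.010215 + 0.003912 = 0.10726.
P(L | S) = 0.10726 / 0.86 = 0.124721…

P(L|S) ≈ 0.1247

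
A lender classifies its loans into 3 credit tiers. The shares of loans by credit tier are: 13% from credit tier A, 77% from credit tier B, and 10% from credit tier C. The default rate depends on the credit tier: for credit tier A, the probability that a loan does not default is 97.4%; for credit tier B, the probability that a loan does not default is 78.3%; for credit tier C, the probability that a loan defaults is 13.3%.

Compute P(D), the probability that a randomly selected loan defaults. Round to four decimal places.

P(D|A) = 1 − 0.974 = 0.026.
P(D|B) = 1 − 0.783 = 0.217.
Summing over the partition,
P(D) = P(D|A)·P(A) + P(D|B)·P(B) + P(D|C)·P(C)
      = 0.026·0.13 + 0.217·0.77 + 0.133·0.1
      = 0.00338 + 0.16709 + 0.0133 = 0.18377

0.1838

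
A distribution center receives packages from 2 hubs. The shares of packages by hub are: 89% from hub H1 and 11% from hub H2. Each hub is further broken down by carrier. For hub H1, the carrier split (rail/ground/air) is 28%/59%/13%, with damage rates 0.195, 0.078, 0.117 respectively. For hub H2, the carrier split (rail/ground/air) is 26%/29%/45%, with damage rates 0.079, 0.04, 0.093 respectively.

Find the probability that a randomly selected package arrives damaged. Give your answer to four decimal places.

P(D|H1) = 0.28·0.195 + 0.59·0.078 + 0.13·0.117 = 0.0546 + 0.04602 + 0.01521 = 0.11583
P(D|H2) = 0.26·0.079 + 0.29·0.04 + 0.45·0.093 = 0.02054 + 0.0116 + 0.04185 = 0.07399
By total probability over the outer partition,
P(D) = 0.89·0.11583 + 0.11·0.07399
      = 0.1030887 + 0.0081389 = 0.1112276

P(D) ≈ 0.1112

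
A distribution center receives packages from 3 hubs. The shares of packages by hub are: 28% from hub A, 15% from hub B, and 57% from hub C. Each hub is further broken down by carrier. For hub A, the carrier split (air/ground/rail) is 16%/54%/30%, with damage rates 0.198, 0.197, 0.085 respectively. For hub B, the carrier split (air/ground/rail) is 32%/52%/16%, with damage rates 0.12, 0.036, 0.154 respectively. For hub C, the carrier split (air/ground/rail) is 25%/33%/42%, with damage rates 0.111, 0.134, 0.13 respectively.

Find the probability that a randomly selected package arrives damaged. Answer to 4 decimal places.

0.1302

P(D|A) = 0.16·0.198 + 0.54·0.197 + 0.3·0.085 = 0.03168 + 0.10638 + 0.0255 = 0.16356
P(D|B) = 0.32·0.12 + 0.52·0.036 + 0.16·0.154 = 0.0384 + 0.01872 + 0.02464 = 0.08176
P(D|C) = 0.25·0.111 + 0.33·0.134 + 0.42·0.13 = 0.02775 + 0.04422 + 0.0546 = 0.12657
Then overall,
P(D) = 0.28·0.16356 + 0.15·0.08176 + 0.57·0.12657
      = 0.0457968 + 0.012264 + 0.0721449 = 0.1302057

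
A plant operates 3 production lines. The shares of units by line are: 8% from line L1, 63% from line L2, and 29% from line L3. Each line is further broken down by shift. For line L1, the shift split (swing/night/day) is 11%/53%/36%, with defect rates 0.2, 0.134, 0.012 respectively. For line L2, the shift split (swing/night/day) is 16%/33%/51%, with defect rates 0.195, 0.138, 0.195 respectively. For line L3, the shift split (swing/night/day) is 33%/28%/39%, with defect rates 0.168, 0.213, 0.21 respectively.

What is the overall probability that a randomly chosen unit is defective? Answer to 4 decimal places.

P(D|L1) = 0.11·0.2 + 0.53·0.134 + 0.36·0.012 = 0.022 + 0.07102 + 0.00432 = 0.09734
P(D|L2) = 0.16·0.195 + 0.33·0.138 + 0.51·0.195 = 0.0312 + 0.04554 + 0.09945 = 0.17619
P(D|L3) = 0.33·0.168 + 0.28·0.213 + 0.39·0.21 = 0.05544 + 0.05964 + 0.0819 = 0.19698
Then overall,
P(D) = 0.08·0.09734 + 0.63·0.17619 + 0.29·0.19698
      = 0.0077872 + 0.1109997 + 0.0571242 = 0.1759111

0.1759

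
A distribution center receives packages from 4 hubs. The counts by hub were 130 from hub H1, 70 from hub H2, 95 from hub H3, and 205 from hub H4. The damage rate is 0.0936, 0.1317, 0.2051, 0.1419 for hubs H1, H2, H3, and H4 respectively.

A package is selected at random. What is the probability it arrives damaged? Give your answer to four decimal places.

Total: 130 + 70 + 95 + 205 = 500.
P(H1) = 130/500 = 0.26. P(H2) = 70/500 = 0.14. P(H3) = 95/500 = 0.19. P(H4) = 205/500 = 0.41.
P(D) = P(D|H1)·P(H1) + P(D|H2)·P(H2) + P(D|H3)·P(H3) + P(D|H4)·P(H4)
      = 0.0936·0.26 + 0.1317·0.14 + 0.2051·0.19 + 0.1419·0.41
      = 0.024336 + 0.018438 + 0.038969 + 0.058179 = 0.139922

0.1399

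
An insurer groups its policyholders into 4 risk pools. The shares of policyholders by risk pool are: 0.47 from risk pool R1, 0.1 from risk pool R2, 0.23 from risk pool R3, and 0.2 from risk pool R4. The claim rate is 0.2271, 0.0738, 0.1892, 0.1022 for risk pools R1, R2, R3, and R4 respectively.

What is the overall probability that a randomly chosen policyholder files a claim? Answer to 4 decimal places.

P(C) = P(C|R1)·P(R1) + P(C|R2)·P(R2) + P(C|R3)·P(R3) + P(C|R4)·P(R4)
      = 0.2271·0.47 + 0.0738·0.1 + 0.1892·0.23 + 0.1022·0.2
      = 0.106737 + 0.00738 + 0.043516 + 0.02044 = 0.178073

P(C) ≈ 0.1781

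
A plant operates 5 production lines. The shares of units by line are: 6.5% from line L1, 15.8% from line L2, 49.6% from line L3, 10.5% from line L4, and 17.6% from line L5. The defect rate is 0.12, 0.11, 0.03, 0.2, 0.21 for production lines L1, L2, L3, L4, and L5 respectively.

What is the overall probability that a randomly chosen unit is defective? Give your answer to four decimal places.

P(D) ≈ 0.0980

Summing over the partition,
P(D) = P(D|L1)·P(L1) + P(D|L2)·P(L2) + P(D|L3)·P(L3) + P(D|L4)·P(L4) + P(D|L5)·P(L5)
      = 0.12·0.065 + 0.11·0.158 + 0.03·0.496 + 0.2·0.105 + 0.21·0.176
      = 0.0078 + 0.01738 + 0.01488 + 0.021 + 0.03696 = 0.09802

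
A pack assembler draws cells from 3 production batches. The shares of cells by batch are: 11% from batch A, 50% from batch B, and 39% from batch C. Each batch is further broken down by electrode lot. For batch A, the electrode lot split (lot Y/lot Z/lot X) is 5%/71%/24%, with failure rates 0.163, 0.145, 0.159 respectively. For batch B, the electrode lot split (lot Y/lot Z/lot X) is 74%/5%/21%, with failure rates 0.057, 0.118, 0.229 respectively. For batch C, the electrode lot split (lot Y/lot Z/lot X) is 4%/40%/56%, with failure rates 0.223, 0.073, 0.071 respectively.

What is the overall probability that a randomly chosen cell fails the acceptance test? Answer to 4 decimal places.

P(F|A) = 0.05·0.163 + 0.71·0.145 + 0.24·0.159 = 0.00815 + 0.10295 + 0.03816 = 0.14926
P(F|B) = 0.74·0.057 + 0.05·0.118 + 0.21·0.229 = 0.04218 + 0.0059 + 0.04809 = 0.09617
P(F|C) = 0.04·0.223 + 0.4·0.073 + 0.56·0.071 = 0.00892 + 0.0292 + 0.03976 = 0.07788
By total probability over the outer partition,
P(F) = 0.11·0.14926 + 0.5·0.09617 + 0.39·0.07788
      = 0.0164186 + 0.048085 + 0.0303732 = 0.0948768

0.0949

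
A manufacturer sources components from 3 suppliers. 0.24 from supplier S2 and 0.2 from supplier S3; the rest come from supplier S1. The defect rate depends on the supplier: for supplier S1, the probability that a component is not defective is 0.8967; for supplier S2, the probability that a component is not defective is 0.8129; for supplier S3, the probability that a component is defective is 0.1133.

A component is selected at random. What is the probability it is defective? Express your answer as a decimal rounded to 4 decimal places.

0.1254

P(S1) = 1 − (0.24 + 0.2) = 0.56.
P(D|S1) = 1 − 0.8967 = 0.1033.
P(D|S2) = 1 − 0.8129 = 0.1871.
By the law of total probability,
P(D) = P(D|S1)·P(S1) + P(D|S2)·P(S2) + P(D|S3)·P(S3)
      = 0.1033·0.56 + 0.1871·0.24 + 0.1133·0.2
      = 0.057848 + 0.044904 + 0.02266 = 0.125412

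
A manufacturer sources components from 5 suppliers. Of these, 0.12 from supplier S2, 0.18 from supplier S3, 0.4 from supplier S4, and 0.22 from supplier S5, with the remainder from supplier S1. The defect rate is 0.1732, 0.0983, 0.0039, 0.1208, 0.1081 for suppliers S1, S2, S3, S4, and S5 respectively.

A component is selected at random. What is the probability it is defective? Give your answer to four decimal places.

P(S1) = 1 − (0.12 + 0.18 + 0.4 + 0.22) = 0.08.
P(D) = P(D|S1)·P(S1) + P(D|S2)·P(S2) + P(D|S3)·P(S3) + P(D|S4)·P(S4) + P(D|S5)·P(S5)
      = 0.1732·0.08 + 0.0983·0.12 + 0.0039·0.18 + 0.1208·0.4 + 0.1081·0.22
      = 0.013856 + 0.011796 + 0.000702 + 0.04832 + 0.023782 = 0.098456

P(D) ≈ 0.0985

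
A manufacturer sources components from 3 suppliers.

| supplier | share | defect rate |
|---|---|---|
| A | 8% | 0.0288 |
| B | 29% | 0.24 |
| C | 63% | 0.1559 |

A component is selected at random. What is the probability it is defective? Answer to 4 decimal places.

P(D) = P(D|A)·P(A) + P(D|B)·P(B) + P(D|C)·P(C)
      = 0.0288·0.08 + 0.24·0.29 + 0.1559·0.63
      = 0.002304 + 0.0696 + 0.098217 = 0.170121

0.1701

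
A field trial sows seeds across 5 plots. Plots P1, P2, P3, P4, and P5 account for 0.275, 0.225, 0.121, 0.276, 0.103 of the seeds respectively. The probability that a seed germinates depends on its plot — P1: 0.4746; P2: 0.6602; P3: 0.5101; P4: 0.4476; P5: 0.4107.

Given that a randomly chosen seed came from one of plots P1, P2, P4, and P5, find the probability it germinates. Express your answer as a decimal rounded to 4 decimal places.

0.5061

Let S = {P1, P2, P4, P5}.
P(S) = 0.275 + 0.225 + 0.276 + 0.103 = 0.879.
P(G ∩ S) = 0.4746·0.275 + 0.6602·0.225 + 0.4476·0.276 + 0.4107·0.103 = 0.130515 + 0.148545 + 0.1235376 + 0.0423021 = 0.4448997.
P(G | S) = 0.4448997 / 0.879 = 0.506143…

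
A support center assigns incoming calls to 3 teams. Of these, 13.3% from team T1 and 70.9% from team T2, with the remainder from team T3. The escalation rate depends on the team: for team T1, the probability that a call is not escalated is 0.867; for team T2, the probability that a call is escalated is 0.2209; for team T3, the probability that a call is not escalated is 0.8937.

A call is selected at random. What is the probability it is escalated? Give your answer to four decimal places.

P(T3) = 1 − (0.133 + 0.709) = 0.158.
P(E|T1) = 1 − 0.867 = 0.133.
P(E|T3) = 1 − 0.8937 = 0.1063.
P(E) = P(E|T1)·P(T1) + P(E|T2)·P(T2) + P(E|T3)·P(T3)
      = 0.133·0.133 + 0.2209·0.709 + 0.1063·0.158
      = 0.017689 + 0.1566181 + 0.0167954 = 0.1911025

P(E) ≈ 0.1911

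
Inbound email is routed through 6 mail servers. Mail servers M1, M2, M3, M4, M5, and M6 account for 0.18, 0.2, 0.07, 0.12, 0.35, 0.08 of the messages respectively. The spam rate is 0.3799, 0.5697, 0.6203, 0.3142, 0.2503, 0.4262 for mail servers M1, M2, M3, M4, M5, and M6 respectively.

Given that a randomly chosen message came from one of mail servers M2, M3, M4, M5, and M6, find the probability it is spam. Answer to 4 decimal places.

Let J = {M2, M3, M4, M5, M6}.
P(J) = 0.2 + 0.07 + 0.12 + 0.35 + 0.08 = 0.82.
P(S ∩ J) = 0.5697·0.2 + 0.6203·0.07 + 0.3142·0.12 + 0.2503·0.35 + 0.4262·0.08 = 0.11394 + 0.043421 + 0.037704 + 0.087605 + 0.034096 = 0.316766.
P(S | J) = 0.316766 / 0.82 = 0.386300…

0.3863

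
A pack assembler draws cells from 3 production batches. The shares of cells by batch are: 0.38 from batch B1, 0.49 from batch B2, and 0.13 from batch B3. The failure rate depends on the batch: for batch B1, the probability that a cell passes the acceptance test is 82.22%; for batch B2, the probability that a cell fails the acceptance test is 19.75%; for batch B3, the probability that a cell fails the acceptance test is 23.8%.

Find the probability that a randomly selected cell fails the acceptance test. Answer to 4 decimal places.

0.1953

P(F|B1) = 1 − 0.8222 = 0.1778.
P(F) = P(F|B1)·P(B1) + P(F|B2)·P(B2) + P(F|B3)·P(B3)
      = 0.1778·0.38 + 0.1975·0.49 + 0.238·0.13
      = 0.067564 + 0.096775 + 0.03094 = 0.195279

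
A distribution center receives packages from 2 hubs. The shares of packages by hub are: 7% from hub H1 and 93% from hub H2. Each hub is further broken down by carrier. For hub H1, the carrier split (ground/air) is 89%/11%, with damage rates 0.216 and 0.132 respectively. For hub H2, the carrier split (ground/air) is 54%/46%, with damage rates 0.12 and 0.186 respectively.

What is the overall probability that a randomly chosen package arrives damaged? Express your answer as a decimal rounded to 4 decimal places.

P(D|H1) = 0.89·0.216 + 0.11·0.132 = 0.19224 + 0.01452 = 0.20676
P(D|H2) = 0.54·0.12 + 0.46·0.186 = 0.0648 + 0.08556 = 0.15036
By total probability over the outer partition,
P(D) = 0.07·0.20676 + 0.93·0.15036
      = 0.0144732 + 0.1398348 = 0.154308

0.1543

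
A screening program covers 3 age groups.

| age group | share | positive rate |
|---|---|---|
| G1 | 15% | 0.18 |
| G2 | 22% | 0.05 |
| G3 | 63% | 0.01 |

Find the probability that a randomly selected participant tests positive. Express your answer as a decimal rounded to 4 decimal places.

By the law of total probability,
P(T) = P(T|G1)·P(G1) + P(T|G2)·P(G2) + P(T|G3)·P(G3)
      = 0.18·0.15 + 0.05·0.22 + 0.01·0.63
      = 0.027 + 0.011 + 0.0063 = 0.0443

0.0443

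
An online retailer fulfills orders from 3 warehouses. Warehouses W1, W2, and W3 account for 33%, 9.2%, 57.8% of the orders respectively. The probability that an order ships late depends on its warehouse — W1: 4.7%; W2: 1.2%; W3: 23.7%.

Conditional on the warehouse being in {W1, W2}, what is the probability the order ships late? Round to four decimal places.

P(L|S) ≈ 0.0394

Let S = {W1, W2}.
P(S) = 0.33 + 0.092 = 0.422.
P(L ∩ S) = 0.047·0.33 + 0.012·0.092 = 0.01551 + 0.001104 = 0.016614.
P(L | S) = 0.016614 / 0.422 = 0.039370…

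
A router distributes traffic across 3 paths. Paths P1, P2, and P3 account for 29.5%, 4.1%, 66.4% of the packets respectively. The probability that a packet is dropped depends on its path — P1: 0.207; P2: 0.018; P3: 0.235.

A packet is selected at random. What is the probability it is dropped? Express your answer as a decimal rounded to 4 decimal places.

P(L) ≈ 0.2178

P(L) = P(L|P1)·P(P1) + P(L|P2)·P(P2) + P(L|P3)·P(P3)
      = 0.207·0.295 + 0.018·0.041 + 0.235·0.664
      = 0.061065 + 0.000738 + 0.15604 = 0.217843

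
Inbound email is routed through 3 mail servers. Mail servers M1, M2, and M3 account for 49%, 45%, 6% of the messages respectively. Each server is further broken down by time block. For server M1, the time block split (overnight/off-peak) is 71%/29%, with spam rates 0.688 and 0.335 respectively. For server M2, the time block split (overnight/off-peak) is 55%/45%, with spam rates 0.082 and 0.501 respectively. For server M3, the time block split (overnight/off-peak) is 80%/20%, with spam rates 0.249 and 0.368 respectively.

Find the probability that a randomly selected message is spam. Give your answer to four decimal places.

P(S|M1) = 0.71·0.688 + 0.29·0.335 = 0.48848 + 0.09715 = 0.58563
P(S|M2) = 0.55·0.082 + 0.45·0.501 = 0.0451 + 0.22545 = 0.27055
P(S|M3) = 0.8·0.249 + 0.2·0.368 = 0.1992 + 0.0736 = 0.2728
Then overall,
P(S) = 0.49·0.58563 + 0.45·0.27055 + 0.06·0.2728
      = 0.2869587 + 0.1217475 + 0.016368 = 0.4250742

0.4251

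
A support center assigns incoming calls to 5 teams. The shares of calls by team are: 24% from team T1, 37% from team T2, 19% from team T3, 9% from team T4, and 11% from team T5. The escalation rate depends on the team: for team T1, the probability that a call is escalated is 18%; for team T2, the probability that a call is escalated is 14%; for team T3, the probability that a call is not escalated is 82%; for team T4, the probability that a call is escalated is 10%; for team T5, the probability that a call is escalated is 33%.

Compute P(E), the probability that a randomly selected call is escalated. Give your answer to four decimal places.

P(E|T3) = 1 − 0.82 = 0.18.
P(E) = P(E|T1)·P(T1) + P(E|T2)·P(T2) + P(E|T3)·P(T3) + P(E|T4)·P(T4) + P(E|T5)·P(T5)
      = 0.18·0.24 + 0.14·0.37 + 0.18·0.19 + 0.1·0.09 + 0.33·0.11
      = 0.0432 + 0.0518 + 0.0342 + 0.009 + 0.0363 = 0.1745

P(E) ≈ 0.1745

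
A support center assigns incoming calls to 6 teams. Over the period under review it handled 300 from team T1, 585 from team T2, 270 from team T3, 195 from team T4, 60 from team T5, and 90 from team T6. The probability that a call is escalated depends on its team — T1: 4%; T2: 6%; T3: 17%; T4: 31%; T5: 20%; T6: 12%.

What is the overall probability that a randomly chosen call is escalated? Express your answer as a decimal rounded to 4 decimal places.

P(E) ≈ 0.1175

Total: 300 + 585 + 270 + 195 + 60 + 90 = 1500.
P(T1) = 300/1500 = 0.2. P(T2) = 585/1500 = 0.39. P(T3) = 270/1500 = 0.18. P(T4) = 195/1500 = 0.13. P(T5) = 60/1500 = 0.04. P(T6) = 90/1500 = 0.06.
Summing over the partition,
P(E) = P(E|T1)·P(T1) + P(E|T2)·P(T2) + P(E|T3)·P(T3) + P(E|T4)·P(T4) + P(E|T5)·P(T5) + P(E|T6)·P(T6)
      = 0.04·0.2 + 0.06·0.39 + 0.17·0.18 + 0.31·0.13 + 0.2·0.04 + 0.12·0.06
      = 0.008 + 0.0234 + 0.0306 + 0.0403 + 0.008 + 0.0072 = 0.1175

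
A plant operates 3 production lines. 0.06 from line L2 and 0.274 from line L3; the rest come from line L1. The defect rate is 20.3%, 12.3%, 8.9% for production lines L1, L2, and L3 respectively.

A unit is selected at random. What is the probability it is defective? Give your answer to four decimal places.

0.1670

P(L1) = 1 − (0.06 + 0.274) = 0.666.
Summing over the partition,
P(D) = P(D|L1)·P(L1) + P(D|L2)·P(L2) + P(D|L3)·P(L3)
      = 0.203·0.666 + 0.123·0.06 + 0.089·0.274
      = 0.135198 + 0.00738 + 0.024386 = 0.166964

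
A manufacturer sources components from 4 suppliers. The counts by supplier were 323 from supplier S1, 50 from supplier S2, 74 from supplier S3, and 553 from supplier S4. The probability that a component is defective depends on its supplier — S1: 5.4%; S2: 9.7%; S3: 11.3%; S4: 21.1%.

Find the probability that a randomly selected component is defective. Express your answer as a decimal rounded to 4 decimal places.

P(D) ≈ 0.1473

Total: 323 + 50 + 74 + 553 = 1000.
P(S1) = 323/1000 = 0.323. P(S2) = 50/1000 = 0.05. P(S3) = 74/1000 = 0.074. P(S4) = 553/1000 = 0.553.
Summing over the partition,
P(D) = P(D|S1)·P(S1) + P(D|S2)·P(S2) + P(D|S3)·P(S3) + P(D|S4)·P(S4)
      = 0.054·0.323 + 0.097·0.05 + 0.113·0.074 + 0.211·0.553
      = 0.017442 + 0.00485 + 0.008362 + 0.116683 = 0.147337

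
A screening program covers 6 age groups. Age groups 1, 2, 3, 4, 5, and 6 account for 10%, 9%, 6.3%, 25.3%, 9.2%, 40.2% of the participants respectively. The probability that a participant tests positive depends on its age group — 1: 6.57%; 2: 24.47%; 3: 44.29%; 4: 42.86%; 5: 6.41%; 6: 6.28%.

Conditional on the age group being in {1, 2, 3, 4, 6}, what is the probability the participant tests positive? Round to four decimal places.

Let S = {1, 2, 3, 4, 6}.
P(S) = 0.1 + 0.09 + 0.063 + 0.253 + 0.402 = 0.908.
P(T ∩ S) = 0.0657·0.1 + 0.2447·0.09 + 0.4429·0.063 + 0.4286·0.253 + 0.0628·0.402 = 0.00657 + 0.022023 + 0.0279027 + 0.1084358 + 0.0252456 = 0.1901771.
P(T | S) = 0.1901771 / 0.908 = 0.209446…

0.2094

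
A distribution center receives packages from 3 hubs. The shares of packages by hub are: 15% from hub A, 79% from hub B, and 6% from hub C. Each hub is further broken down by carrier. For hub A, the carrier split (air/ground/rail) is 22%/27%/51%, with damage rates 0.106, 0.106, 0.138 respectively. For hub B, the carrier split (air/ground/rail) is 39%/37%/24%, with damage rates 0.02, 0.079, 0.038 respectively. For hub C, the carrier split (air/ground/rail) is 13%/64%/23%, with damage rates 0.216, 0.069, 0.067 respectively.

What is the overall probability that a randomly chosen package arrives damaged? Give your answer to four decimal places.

P(D|A) = 0.22·0.106 + 0.27·0.106 + 0.51·0.138 = 0.02332 + 0.02862 + 0.07038 = 0.12232
P(D|B) = 0.39·0.02 + 0.37·0.079 + 0.24·0.038 = 0.0078 + 0.02923 + 0.00912 = 0.04615
P(D|C) = 0.13·0.216 + 0.64·0.069 + 0.23·0.067 = 0.02808 + 0.04416 + 0.01541 = 0.08765
By total probability over the outer partition,
P(D) = 0.15·0.12232 + 0.79·0.04615 + 0.06·0.08765
      = 0.018348 + 0.0364585 + 0.005259 = 0.0600655

0.0601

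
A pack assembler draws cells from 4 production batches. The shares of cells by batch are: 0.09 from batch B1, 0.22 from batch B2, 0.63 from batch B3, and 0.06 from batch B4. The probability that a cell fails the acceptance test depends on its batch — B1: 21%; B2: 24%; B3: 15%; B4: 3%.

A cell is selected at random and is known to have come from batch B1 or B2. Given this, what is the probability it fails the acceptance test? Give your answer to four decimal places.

P(F|S) ≈ 0.2313

Let S = {B1, B2}.
P(S) = 0.09 + 0.22 = 0.31.
P(F ∩ S) = 0.21·0.09 + 0.24·0.22 = 0.0189 + 0.0528 = 0.0717.
P(F | S) = 0.0717 / 0.31 = 0.231290…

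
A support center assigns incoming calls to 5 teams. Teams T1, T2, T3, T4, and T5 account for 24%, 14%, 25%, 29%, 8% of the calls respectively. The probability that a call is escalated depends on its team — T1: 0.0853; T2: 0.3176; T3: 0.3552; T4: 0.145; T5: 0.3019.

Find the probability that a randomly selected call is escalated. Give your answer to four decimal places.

By the law of total probability,
P(E) = P(E|T1)·P(T1) + P(E|T2)·P(T2) + P(E|T3)·P(T3) + P(E|T4)·P(T4) + P(E|T5)·P(T5)
      = 0.0853·0.24 + 0.3176·0.14 + 0.3552·0.25 + 0.145·0.29 + 0.3019·0.08
      = 0.020472 + 0.044464 + 0.0888 + 0.04205 + 0.024152 = 0.219938

P(E) ≈ 0.2199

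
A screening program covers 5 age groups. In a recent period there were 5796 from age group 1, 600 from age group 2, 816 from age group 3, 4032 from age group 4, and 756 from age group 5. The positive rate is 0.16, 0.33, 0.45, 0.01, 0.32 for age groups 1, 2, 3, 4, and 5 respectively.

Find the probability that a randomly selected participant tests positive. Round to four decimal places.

0.1479

Total: 5796 + 600 + 816 + 4032 + 756 = 12000.
P(1) = 5796/12000 = 0.483. P(2) = 600/12000 = 0.05. P(3) = 816/12000 = 0.068. P(4) = 4032/12000 = 0.336. P(5) = 756/12000 = 0.063.
Summing over the partition,
P(T) = P(T|1)·P(1) + P(T|2)·P(2) + P(T|3)·P(3) + P(T|4)·P(4) + P(T|5)·P(5)
      = 0.16·0.483 + 0.33·0.05 + 0.45·0.068 + 0.01·0.336 + 0.32·0.063
      = 0.07728 + 0.0165 + 0.0306 + 0.00336 + 0.02016 = 0.1479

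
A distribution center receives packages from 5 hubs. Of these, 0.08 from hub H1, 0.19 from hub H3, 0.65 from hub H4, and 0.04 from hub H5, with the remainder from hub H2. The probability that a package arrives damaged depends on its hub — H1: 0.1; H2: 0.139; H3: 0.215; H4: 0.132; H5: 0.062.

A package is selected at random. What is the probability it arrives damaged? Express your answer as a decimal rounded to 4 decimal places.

P(H2) = 1 − (0.08 + 0.19 + 0.65 + 0.04) = 0.04.
P(D) = P(D|H1)·P(H1) + P(D|H2)·P(H2) + P(D|H3)·P(H3) + P(D|H4)·P(H4) + P(D|H5)·P(H5)
      = 0.1·0.08 + 0.139·0.04 + 0.215·0.19 + 0.132·0.65 + 0.062·0.04
      = 0.008 + 0.00556 + 0.04085 + 0.0858 + 0.00248 = 0.14269

P(D) ≈ 0.1427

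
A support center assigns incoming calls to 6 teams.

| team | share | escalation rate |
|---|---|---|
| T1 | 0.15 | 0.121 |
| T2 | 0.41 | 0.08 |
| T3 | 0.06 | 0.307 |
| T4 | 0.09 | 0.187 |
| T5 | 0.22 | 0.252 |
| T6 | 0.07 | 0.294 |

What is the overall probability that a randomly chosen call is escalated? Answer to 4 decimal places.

P(E) = P(E|T1)·P(T1) + P(E|T2)·P(T2) + P(E|T3)·P(T3) + P(E|T4)·P(T4) + P(E|T5)·P(T5) + P(E|T6)·P(T6)
      = 0.121·0.15 + 0.08·0.41 + 0.307·0.06 + 0.187·0.09 + 0.252·0.22 + 0.294·0.07
      = 0.01815 + 0.0328 + 0.01842 + 0.01683 + 0.05544 + 0.02058 = 0.16222

P(E) ≈ 0.1622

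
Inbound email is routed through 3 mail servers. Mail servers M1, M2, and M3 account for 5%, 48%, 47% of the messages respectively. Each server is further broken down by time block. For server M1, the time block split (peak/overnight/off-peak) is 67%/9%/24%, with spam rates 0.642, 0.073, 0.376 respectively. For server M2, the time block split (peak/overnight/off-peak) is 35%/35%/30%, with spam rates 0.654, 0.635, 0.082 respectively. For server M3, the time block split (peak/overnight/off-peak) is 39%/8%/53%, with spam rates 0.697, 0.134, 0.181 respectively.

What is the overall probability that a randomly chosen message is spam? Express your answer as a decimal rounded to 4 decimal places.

P(S) ≈ 0.4326

P(S|M1) = 0.67·0.642 + 0.09·0.073 + 0.24·0.376 = 0.43014 + 0.00657 + 0.09024 = 0.52695
P(S|M2) = 0.35·0.654 + 0.35·0.635 + 0.3·0.082 = 0.2289 + 0.22225 + 0.0246 = 0.47575
P(S|M3) = 0.39·0.697 + 0.08·0.134 + 0.53·0.181 = 0.27183 + 0.01072 + 0.09593 = 0.37848
Then overall,
P(S) = 0.05·0.52695 + 0.48·0.47575 + 0.47·0.37848
      = 0.0263475 + 0.22836 + 0.1778856 = 0.4325931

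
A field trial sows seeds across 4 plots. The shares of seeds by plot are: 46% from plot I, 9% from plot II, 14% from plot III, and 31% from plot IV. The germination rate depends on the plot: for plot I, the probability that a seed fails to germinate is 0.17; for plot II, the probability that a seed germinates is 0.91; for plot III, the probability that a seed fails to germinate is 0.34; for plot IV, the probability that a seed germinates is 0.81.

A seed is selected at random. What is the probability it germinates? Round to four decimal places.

P(G) ≈ 0.8072

P(G|I) = 1 − 0.17 = 0.83.
P(G|III) = 1 − 0.34 = 0.66.
By the law of total probability,
P(G) = P(G|I)·P(I) + P(G|II)·P(II) + P(G|III)·P(III) + P(G|IV)·P(IV)
      = 0.83·0.46 + 0.91·0.09 + 0.66·0.14 + 0.81·0.31
      = 0.3818 + 0.0819 + 0.0924 + 0.2511 = 0.8072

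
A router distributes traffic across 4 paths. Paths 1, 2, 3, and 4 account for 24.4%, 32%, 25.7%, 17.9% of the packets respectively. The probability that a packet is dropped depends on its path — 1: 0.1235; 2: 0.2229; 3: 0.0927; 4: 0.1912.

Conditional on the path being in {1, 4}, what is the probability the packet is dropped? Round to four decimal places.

P(L|S) ≈ 0.1521

Let S = {1, 4}.
P(S) = 0.244 + 0.179 = 0.423.
P(L ∩ S) = 0.1235·0.244 + 0.1912·0.179 = 0.030134 + 0.0342248 = 0.0643588.
P(L | S) = 0.0643588 / 0.423 = 0.152148…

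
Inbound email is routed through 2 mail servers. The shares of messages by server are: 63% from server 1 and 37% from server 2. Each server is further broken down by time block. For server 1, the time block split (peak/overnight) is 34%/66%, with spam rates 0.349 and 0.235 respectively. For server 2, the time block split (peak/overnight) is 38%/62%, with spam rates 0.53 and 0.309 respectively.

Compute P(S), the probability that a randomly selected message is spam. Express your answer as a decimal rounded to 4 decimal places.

P(S) ≈ 0.3179

P(S|1) = 0.34·0.349 + 0.66·0.235 = 0.11866 + 0.1551 = 0.27376
P(S|2) = 0.38·0.53 + 0.62·0.309 = 0.2014 + 0.19158 = 0.39298
By total probability over the outer partition,
P(S) = 0.63·0.27376 + 0.37·0.39298
      = 0.1724688 + 0.1454026 = 0.3178714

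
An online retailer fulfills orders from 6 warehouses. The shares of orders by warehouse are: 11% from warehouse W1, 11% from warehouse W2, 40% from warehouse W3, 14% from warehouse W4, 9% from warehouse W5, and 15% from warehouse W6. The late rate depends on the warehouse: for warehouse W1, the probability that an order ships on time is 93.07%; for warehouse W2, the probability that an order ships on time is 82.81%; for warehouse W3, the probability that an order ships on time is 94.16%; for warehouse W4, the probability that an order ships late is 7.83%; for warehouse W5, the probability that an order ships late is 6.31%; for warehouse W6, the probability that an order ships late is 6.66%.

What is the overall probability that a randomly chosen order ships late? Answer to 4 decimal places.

P(L|W1) = 1 − 0.9307 = 0.0693.
P(L|W2) = 1 − 0.8281 = 0.1719.
P(L|W3) = 1 − 0.9416 = 0.0584.
P(L) = P(L|W1)·P(W1) + P(L|W2)·P(W2) + P(L|W3)·P(W3) + P(L|W4)·P(W4) + P(L|W5)·P(W5) + P(L|W6)·P(W6)
      = 0.0693·0.11 + 0.1719·0.11 + 0.0584·0.4 + 0.0783·0.14 + 0.0631·0.09 + 0.0666·0.15
      = 0.007623 + 0.018909 + 0.02336 + 0.010962 + 0.005679 + 0.00999 = 0.076523

P(L) ≈ 0.0765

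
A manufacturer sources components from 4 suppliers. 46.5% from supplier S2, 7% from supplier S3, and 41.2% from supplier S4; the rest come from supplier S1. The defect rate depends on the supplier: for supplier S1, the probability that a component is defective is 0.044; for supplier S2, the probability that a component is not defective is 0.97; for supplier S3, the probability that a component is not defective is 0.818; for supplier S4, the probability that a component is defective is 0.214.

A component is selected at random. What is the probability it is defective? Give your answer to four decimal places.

0.1172

P(S1) = 1 − (0.465 + 0.07 + 0.412) = 0.053.
P(D|S2) = 1 − 0.97 = 0.03.
P(D|S3) = 1 − 0.818 = 0.182.
Summing over the partition,
P(D) = P(D|S1)·P(S1) + P(D|S2)·P(S2) + P(D|S3)·P(S3) + P(D|S4)·P(S4)
      = 0.044·0.053 + 0.03·0.465 + 0.182·0.07 + 0.214·0.412
      = 0.002332 + 0.01395 + 0.01274 + 0.088168 = 0.11719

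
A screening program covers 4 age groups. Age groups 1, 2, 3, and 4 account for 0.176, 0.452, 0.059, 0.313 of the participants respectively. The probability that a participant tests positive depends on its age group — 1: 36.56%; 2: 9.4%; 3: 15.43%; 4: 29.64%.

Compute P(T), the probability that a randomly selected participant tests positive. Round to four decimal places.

Summing over the partition,
P(T) = P(T|1)·P(1) + P(T|2)·P(2) + P(T|3)·P(3) + P(T|4)·P(4)
      = 0.3656·0.176 + 0.094·0.452 + 0.1543·0.059 + 0.2964·0.313
      = 0.0643456 + 0.042488 + 0.0091037 + 0.0927732 = 0.2087105

0.2087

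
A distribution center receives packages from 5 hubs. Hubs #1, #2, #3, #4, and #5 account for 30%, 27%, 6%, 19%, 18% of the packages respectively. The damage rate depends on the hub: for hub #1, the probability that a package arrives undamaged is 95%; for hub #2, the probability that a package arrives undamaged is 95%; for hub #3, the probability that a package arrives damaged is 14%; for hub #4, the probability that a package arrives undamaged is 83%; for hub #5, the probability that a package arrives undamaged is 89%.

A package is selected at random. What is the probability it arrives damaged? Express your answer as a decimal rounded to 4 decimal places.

0.0890

P(D|#1) = 1 − 0.95 = 0.05.
P(D|#2) = 1 − 0.95 = 0.05.
P(D|#4) = 1 − 0.83 = 0.17.
P(D|#5) = 1 − 0.89 = 0.11.
P(D) = P(D|#1)·P(#1) + P(D|#2)·P(#2) + P(D|#3)·P(#3) + P(D|#4)·P(#4) + P(D|#5)·P(#5)
      = 0.05·0.3 + 0.05·0.27 + 0.14·0.06 + 0.17·0.19 + 0.11·0.18
      = 0.015 + 0.0135 + 0.0084 + 0.0323 + 0.0198 = 0.089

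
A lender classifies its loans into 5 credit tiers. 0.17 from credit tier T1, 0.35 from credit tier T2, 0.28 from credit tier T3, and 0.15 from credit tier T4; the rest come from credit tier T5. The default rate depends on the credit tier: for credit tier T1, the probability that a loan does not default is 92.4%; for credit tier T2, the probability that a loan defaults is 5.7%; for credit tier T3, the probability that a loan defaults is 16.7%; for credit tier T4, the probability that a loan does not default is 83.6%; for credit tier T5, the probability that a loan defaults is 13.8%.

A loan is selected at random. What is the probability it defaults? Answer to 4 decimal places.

P(T5) = 1 − (0.17 + 0.35 + 0.28 + 0.15) = 0.05.
P(D|T1) = 1 − 0.924 = 0.076.
P(D|T4) = 1 − 0.836 = 0.164.
Using total probability over the partition,
P(D) = P(D|T1)·P(T1) + P(D|T2)·P(T2) + P(D|T3)·P(T3) + P(D|T4)·P(T4) + P(D|T5)·P(T5)
      = 0.076·0.17 + 0.057·0.35 + 0.167·0.28 + 0.164·0.15 + 0.138·0.05
      = 0.01292 + 0.01995 + 0.04676 + 0.0246 + 0.0069 = 0.11113

P(D) ≈ 0.1111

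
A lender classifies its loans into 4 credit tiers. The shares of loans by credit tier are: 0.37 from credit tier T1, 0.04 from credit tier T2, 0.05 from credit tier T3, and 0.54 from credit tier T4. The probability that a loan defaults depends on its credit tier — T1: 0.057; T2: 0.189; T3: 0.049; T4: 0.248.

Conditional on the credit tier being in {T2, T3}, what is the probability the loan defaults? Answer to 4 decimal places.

0.1112

Let S = {T2, T3}.
P(S) = 0.04 + 0.05 = 0.09.
P(D ∩ S) = 0.189·0.04 + 0.049·0.05 = 0.00756 + 0.00245 = 0.01001.
P(D | S) = 0.01001 / 0.09 = 0.111222…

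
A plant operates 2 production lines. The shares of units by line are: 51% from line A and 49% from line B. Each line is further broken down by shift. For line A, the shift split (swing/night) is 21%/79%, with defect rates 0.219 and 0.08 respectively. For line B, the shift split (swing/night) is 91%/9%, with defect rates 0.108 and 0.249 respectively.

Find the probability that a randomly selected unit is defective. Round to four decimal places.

P(D) ≈ 0.1148

P(D|A) = 0.21·0.219 + 0.79·0.08 = 0.04599 + 0.0632 = 0.10919
P(D|B) = 0.91·0.108 + 0.09·0.249 = 0.09828 + 0.02241 = 0.12069
By total probability over the outer partition,
P(D) = 0.51·0.10919 + 0.49·0.12069
      = 0.0556869 + 0.0591381 = 0.114825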